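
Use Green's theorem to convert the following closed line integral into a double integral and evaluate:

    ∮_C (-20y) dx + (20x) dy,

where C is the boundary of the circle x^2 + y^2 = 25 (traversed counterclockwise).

Green's theorem converts the closed line integral into a double integral over the enclosed region D:

    ∮_C P dx + Q dy = ∬_D (∂Q/∂x - ∂P/∂y) dA.

Here P = -20y, Q = 20x, so

    ∂Q/∂x = 20,    ∂P/∂y = -20,
    ∂Q/∂x - ∂P/∂y = 40.

D is the region x^2 + y^2 ≤ 25. Evaluating the double integral:

In polar coordinates (x = r cos θ, y = r sin θ, dA = r dr dθ) the integrand becomes 40, so

    ∬_D (40) dA = ∫_0^{2π} ∫_0^{5} (40) · r dr dθ.

Inner (r from 0 to 5): 500.
Outer (θ from 0 to 2π): 1000π.

Therefore ∮_C P dx + Q dy = 1000π.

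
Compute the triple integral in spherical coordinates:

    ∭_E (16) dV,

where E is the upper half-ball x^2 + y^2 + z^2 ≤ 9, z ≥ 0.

In spherical coordinates, x = ρ sin(φ) cos(θ), y = ρ sin(φ) sin(θ), z = ρ cos(φ), and dV = ρ^2 sin(φ) dρ dφ dθ.

The integrand becomes 16, so

    ∭_E (16) dV = ∫_{0}^{2π} ∫_{0}^{π/2} ∫_{0}^{3} (16) · ρ^2 sin(φ) dρ dφ dθ.

Inner (ρ): 144sin(φ).
Middle (φ): 144.
Outer (θ): 288π.

Therefore the triple integral equals 288π.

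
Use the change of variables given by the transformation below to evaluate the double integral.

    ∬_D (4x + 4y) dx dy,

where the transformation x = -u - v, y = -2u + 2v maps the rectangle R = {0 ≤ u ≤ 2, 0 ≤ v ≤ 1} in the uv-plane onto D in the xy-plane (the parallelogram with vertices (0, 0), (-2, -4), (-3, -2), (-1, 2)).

Compute the Jacobian determinant of (x, y) with respect to (u, v):

    ∂(x,y)/∂(u,v) = | -1  -1 | = (-1)(2) - (-1)(-2) = -4.
                   | -2  2 |

Its absolute value is |J| = 4 (the area scaling factor).

Substituting x = -u - v, y = -2u + 2v into the integrand,

    4x + 4y → -12u + 4v,

so the integral becomes

    ∬_R (-12u + 4v) · |J| du dv = ∫_0^2 ∫_0^1 (-48u + 16v) dv du.

Inner (v): 8 - 48u.
Outer (u): -80.

Therefore ∬_D (4x + 4y) dx dy = -80.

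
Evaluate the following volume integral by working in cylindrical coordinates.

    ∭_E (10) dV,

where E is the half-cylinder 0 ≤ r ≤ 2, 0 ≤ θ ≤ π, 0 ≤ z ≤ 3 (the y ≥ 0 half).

In cylindrical coordinates, x = r cos(θ), y = r sin(θ), z = z, and dV = r dr dθ dz.

The integrand becomes 10, so

    ∭_E (10) dV = ∫_{0}^{π} ∫_{0}^{2} ∫_{0}^{3} (10) · r dz dr dθ.

Inner (z): 30r.
Middle (r from 0 to 2): 60.
Outer (θ): 60π.

Therefore the triple integral equals 60π.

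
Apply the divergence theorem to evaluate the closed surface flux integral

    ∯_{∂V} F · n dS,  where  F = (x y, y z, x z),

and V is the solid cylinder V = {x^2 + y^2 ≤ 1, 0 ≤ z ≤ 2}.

By the divergence theorem,

    ∯_{∂V} F · n dS = ∭_V (∇ · F) dV.

Compute the divergence:
    ∇ · F = ∂F_x/∂x + ∂F_y/∂y + ∂F_z/∂z = y + z + x = x + y + z.

In cylindrical coordinates, x = r cos(θ), y = r sin(θ), z = z, dV = r dr dθ dz, with 0 ≤ r ≤ 1, 0 ≤ θ ≤ 2π, 0 ≤ z ≤ 2.

The integrand, after substitution and multiplying by the volume element, becomes (sqrt(2)r sin(θ + π/4) + z) · r, so

    ∭_V (∇·F) dV = ∫_0^{2π} ∫_0^{1} ∫_0^{2} (sqrt(2)r sin(θ + π/4) + z) · r dz dr dθ.

Inner (z from 0 to 2): 2r (sqrt(2)r sin(θ + π/4) + 1).
Middle (r from 0 to 1): 2sqrt(2)sin(θ + π/4)/3 + 1.
Outer (θ from 0 to 2π): 2π.

Therefore ∯_{∂V} F · n dS = 2π.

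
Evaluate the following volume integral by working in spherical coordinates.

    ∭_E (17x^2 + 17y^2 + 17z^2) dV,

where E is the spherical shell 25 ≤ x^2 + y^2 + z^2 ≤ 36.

In spherical coordinates, x = ρ sin(φ) cos(θ), y = ρ sin(φ) sin(θ), z = ρ cos(φ), and dV = ρ^2 sin(φ) dρ dφ dθ.

The integrand becomes 17ρ^2, so

    ∭_E (17x^2 + 17y^2 + 17z^2) dV = ∫_{0}^{2π} ∫_{0}^{π} ∫_{5}^{6} (17ρ^2) · ρ^2 sin(φ) dρ dφ dθ.

Inner (ρ): 79067sin(φ)/5.
Middle (φ): 158134/5.
Outer (θ): 316268π/5.

Therefore the triple integral equals 316268π/5.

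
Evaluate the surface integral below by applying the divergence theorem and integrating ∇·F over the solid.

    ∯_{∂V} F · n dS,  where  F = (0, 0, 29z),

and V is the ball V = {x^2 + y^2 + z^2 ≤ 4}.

By the divergence theorem,

    ∯_{∂V} F · n dS = ∭_V (∇ · F) dV.

Compute the divergence:
    ∇ · F = ∂F_x/∂x + ∂F_y/∂y + ∂F_z/∂z = 0 + 0 + 29 = 29.

In spherical coordinates, x = ρ sin(φ) cos(θ), y = ρ sin(φ) sin(θ), z = ρ cos(φ), dV = ρ^2 sin(φ) dρ dφ dθ, with 0 ≤ ρ ≤ 2, 0 ≤ φ ≤ π, 0 ≤ θ ≤ 2π.

The integrand, after substitution and multiplying by the volume element, becomes (29) · ρ^2 sin(φ), so

    ∭_V (∇·F) dV = ∫_0^{2π} ∫_0^{π} ∫_0^{2} (29) · ρ^2 sin(φ) dρ dφ dθ.

Inner (ρ from 0 to 2): 232sin(φ)/3.
Middle (φ from 0 to π): 464/3.
Outer (θ from 0 to 2π): 928π/3.

Therefore ∯_{∂V} F · n dS = 928π/3.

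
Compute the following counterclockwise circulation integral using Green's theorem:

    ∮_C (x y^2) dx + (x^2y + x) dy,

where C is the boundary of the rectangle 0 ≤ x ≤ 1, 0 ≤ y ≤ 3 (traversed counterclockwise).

Green's theorem converts the closed line integral into a double integral over the enclosed region D:

    ∮_C P dx + Q dy = ∬_D (∂Q/∂x - ∂P/∂y) dA.

Here P = x y^2, Q = x^2y + x, so

    ∂Q/∂x = 2x y + 1,    ∂P/∂y = 2x y,
    ∂Q/∂x - ∂P/∂y = 1.

D is the region 0 ≤ x ≤ 1, 0 ≤ y ≤ 3. Evaluating the double integral:

    ∬_D (1) dA = ∫_0^{1} ∫_0^{3} (1) dy dx.

Inner (y from 0 to 3): 3.
Outer (x from 0 to 1): 3.

Therefore ∮_C P dx + Q dy = 3.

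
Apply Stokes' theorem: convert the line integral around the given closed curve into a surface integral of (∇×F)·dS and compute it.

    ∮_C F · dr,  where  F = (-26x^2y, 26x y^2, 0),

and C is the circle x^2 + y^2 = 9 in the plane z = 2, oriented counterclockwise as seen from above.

Let S be the flat disk x^2 + y^2 ≤ 9 in the plane z = 2, with upward unit normal n̂ = ẑ. By Stokes' theorem,

    ∮_C F · dr = ∬_S (∇ × F) · n̂ dS = ∬_D (curl F)_z dA,

where D is the disk x^2 + y^2 ≤ 9.

Compute the curl of F = (-26x^2y, 26x y^2, 0):
    (∇ × F)_x = ∂F_z/∂y - ∂F_y/∂z = 0,
    (∇ × F)_y = ∂F_x/∂z - ∂F_z/∂x = 0,
    (∇ × F)_z = ∂F_y/∂x - ∂F_x/∂y = 26x^2 + 26y^2.

On z = 2, (curl F)_z = 26x^2 + 26y^2.

Convert to polar (x = r cos θ, y = r sin θ, dA = r dr dθ); the integrand becomes 26r^2, so

    ∬_D (curl F)_z dA = ∫_0^{2π} ∫_0^{3} (26r^2) · r dr dθ.

Inner (r from 0 to 3): 1053/2.
Outer (θ from 0 to 2π): 1053π.

Therefore ∮_C F · dr = 1053π.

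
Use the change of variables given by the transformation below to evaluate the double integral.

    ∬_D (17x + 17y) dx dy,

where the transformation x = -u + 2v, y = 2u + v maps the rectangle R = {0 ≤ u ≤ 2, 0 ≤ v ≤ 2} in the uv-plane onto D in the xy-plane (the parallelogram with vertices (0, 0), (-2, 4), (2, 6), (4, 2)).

Compute the Jacobian determinant of (x, y) with respect to (u, v):

    ∂(x,y)/∂(u,v) = | -1  2 | = (-1)(1) - (2)(2) = -5.
                   | 2  1 |

Its absolute value is |J| = 5 (the area scaling factor).

Substituting x = -u + 2v, y = 2u + v into the integrand,

    17x + 17y → 17u + 51v,

so the integral becomes

    ∬_R (17u + 51v) · |J| du dv = ∫_0^2 ∫_0^2 (85u + 255v) dv du.

Inner (v): 170u + 510.
Outer (u): 1360.

Therefore ∬_D (17x + 17y) dx dy = 1360.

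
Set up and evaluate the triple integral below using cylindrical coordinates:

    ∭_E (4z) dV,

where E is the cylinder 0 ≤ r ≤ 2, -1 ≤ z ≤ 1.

In cylindrical coordinates, x = r cos(θ), y = r sin(θ), z = z, and dV = r dr dθ dz.

The integrand becomes 4z, so

    ∭_E (4z) dV = ∫_{0}^{2π} ∫_{0}^{2} ∫_{-1}^{1} (4z) · r dz dr dθ.

Inner (z): 0.
Middle (r from 0 to 2): 0.
Outer (θ): 0.

Therefore the triple integral equals 0.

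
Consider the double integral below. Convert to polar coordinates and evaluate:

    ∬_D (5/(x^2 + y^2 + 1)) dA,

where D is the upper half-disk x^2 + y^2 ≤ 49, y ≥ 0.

The region D is 0 ≤ r ≤ 7, 0 ≤ θ ≤ π in polar coordinates, where x = r cos(θ), y = r sin(θ), and dA = r dr dθ.

Under the substitution, the integrand becomes 5/(r^2 + 1), so

    ∬_D (5/(x^2 + y^2 + 1)) dA = ∫_{0}^{π} ∫_{0}^{7} (5/(r^2 + 1)) · r dr dθ.

Inner integral (in r): ∫_{0}^{7} (5/(r^2 + 1)) · r dr = 5log(50)/2.

Outer integral (in θ): ∫_{0}^{π} (5log(50)/2) dθ = 5π log(50)/2.

Therefore ∬_D (5/(x^2 + y^2 + 1)) dA = 5π log(50)/2.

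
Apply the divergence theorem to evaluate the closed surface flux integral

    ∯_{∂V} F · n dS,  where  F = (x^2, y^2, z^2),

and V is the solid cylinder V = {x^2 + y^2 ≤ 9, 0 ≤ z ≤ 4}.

By the divergence theorem,

    ∯_{∂V} F · n dS = ∭_V (∇ · F) dV.

Compute the divergence:
    ∇ · F = ∂F_x/∂x + ∂F_y/∂y + ∂F_z/∂z = 2x + 2y + 2z.

In cylindrical coordinates, x = r cos(θ), y = r sin(θ), z = z, dV = r dr dθ dz, with 0 ≤ r ≤ 3, 0 ≤ θ ≤ 2π, 0 ≤ z ≤ 4.

The integrand, after substitution and multiplying by the volume element, becomes (2sqrt(2)r sin(θ + π/4) + 2z) · r, so

    ∭_V (∇·F) dV = ∫_0^{2π} ∫_0^{3} ∫_0^{4} (2sqrt(2)r sin(θ + π/4) + 2z) · r dz dr dθ.

Inner (z from 0 to 4): 8r (sqrt(2)r sin(θ + π/4) + 2).
Middle (r from 0 to 3): 72sqrt(2)sin(θ + π/4) + 72.
Outer (θ from 0 to 2π): 144π.

Therefore ∯_{∂V} F · n dS = 144π.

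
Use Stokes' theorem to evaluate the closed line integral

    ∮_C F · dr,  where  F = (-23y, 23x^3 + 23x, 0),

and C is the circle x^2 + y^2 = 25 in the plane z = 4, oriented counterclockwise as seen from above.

Let S be the flat disk x^2 + y^2 ≤ 25 in the plane z = 4, with upward unit normal n̂ = ẑ. By Stokes' theorem,

    ∮_C F · dr = ∬_S (∇ × F) · n̂ dS = ∬_D (curl F)_z dA,

where D is the disk x^2 + y^2 ≤ 25.

Compute the curl of F = (-23y, 23x^3 + 23x, 0):
    (∇ × F)_x = ∂F_z/∂y - ∂F_y/∂z = 0,
    (∇ × F)_y = ∂F_x/∂z - ∂F_z/∂x = 0,
    (∇ × F)_z = ∂F_y/∂x - ∂F_x/∂y = 69x^2 + 46.

On z = 4, (curl F)_z = 69x^2 + 46.

Convert to polar (x = r cos θ, y = r sin θ, dA = r dr dθ); the integrand becomes 69r^2cos(θ)^2 + 46, so

    ∬_D (curl F)_z dA = ∫_0^{2π} ∫_0^{5} (69r^2cos(θ)^2 + 46) · r dr dθ.

Inner (r from 0 to 5): 43125cos(θ)^2/4 + 575.
Outer (θ from 0 to 2π): 47725π/4.

Therefore ∮_C F · dr = 47725π/4.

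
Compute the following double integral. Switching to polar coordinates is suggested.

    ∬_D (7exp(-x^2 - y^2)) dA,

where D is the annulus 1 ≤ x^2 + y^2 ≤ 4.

The region D is 1 ≤ r ≤ 2, 0 ≤ θ ≤ 2π in polar coordinates, where x = r cos(θ), y = r sin(θ), and dA = r dr dθ.

Under the substitution, the integrand becomes 7exp(-r^2), so

    ∬_D (7exp(-x^2 - y^2)) dA = ∫_{0}^{2π} ∫_{1}^{2} (7exp(-r^2)) · r dr dθ.

Inner integral (in r): ∫_{1}^{2} (7exp(-r^2)) · r dr = -(7 - 7exp(3))exp(-4)/2.

Outer integral (in θ): ∫_{0}^{2π} (-(7 - 7exp(3))exp(-4)/2) dθ = -7π (1 - exp(3))exp(-4).

Therefore ∬_D (7exp(-x^2 - y^2)) dA = -7π (1 - exp(3))exp(-4).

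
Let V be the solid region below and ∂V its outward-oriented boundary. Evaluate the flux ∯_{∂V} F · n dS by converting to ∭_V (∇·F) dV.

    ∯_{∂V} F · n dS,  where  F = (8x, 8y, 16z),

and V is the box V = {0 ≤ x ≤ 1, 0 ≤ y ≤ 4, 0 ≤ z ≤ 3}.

By the divergence theorem,

    ∯_{∂V} F · n dS = ∭_V (∇ · F) dV.

Compute the divergence:
    ∇ · F = ∂F_x/∂x + ∂F_y/∂y + ∂F_z/∂z = 8 + 8 + 16 = 32.

V is a rectangular box, so dV = dx dy dz with 0 ≤ x ≤ 1, 0 ≤ y ≤ 4, 0 ≤ z ≤ 3.

Integrate (32) over V as an iterated integral:

    ∭_V (∇·F) dV = ∫_0^{1} ∫_0^{4} ∫_0^{3} (32) dz dy dx.

Inner (z from 0 to 3): 96.
Middle (y from 0 to 4): 384.
Outer (x from 0 to 1): 384.

Therefore ∯_{∂V} F · n dS = 384.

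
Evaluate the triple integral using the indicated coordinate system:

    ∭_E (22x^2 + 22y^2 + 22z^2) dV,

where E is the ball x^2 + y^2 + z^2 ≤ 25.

In spherical coordinates, x = ρ sin(φ) cos(θ), y = ρ sin(φ) sin(θ), z = ρ cos(φ), and dV = ρ^2 sin(φ) dρ dφ dθ.

The integrand becomes 22ρ^2, so

    ∭_E (22x^2 + 22y^2 + 22z^2) dV = ∫_{0}^{2π} ∫_{0}^{π} ∫_{0}^{5} (22ρ^2) · ρ^2 sin(φ) dρ dφ dθ.

Inner (ρ): 13750sin(φ).
Middle (φ): 27500.
Outer (θ): 55000π.

Therefore the triple integral equals 55000π.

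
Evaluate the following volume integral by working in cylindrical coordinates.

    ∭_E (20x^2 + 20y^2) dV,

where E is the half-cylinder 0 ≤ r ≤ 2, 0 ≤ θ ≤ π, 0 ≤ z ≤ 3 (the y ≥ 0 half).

In cylindrical coordinates, x = r cos(θ), y = r sin(θ), z = z, and dV = r dr dθ dz.

The integrand becomes 20r^2, so

    ∭_E (20x^2 + 20y^2) dV = ∫_{0}^{π} ∫_{0}^{2} ∫_{0}^{3} (20r^2) · r dz dr dθ.

Inner (z): 60r^3.
Middle (r from 0 to 2): 240.
Outer (θ): 240π.

Therefore the triple integral equals 240π.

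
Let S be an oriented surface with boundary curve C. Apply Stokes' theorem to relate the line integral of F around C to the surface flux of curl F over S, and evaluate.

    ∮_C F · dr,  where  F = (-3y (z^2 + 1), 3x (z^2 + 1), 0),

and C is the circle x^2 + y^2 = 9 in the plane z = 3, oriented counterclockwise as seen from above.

Let S be the flat disk x^2 + y^2 ≤ 9 in the plane z = 3, with upward unit normal n̂ = ẑ. By Stokes' theorem,

    ∮_C F · dr = ∬_S (∇ × F) · n̂ dS = ∬_D (curl F)_z dA,

where D is the disk x^2 + y^2 ≤ 9.

Compute the curl of F = (-3y (z^2 + 1), 3x (z^2 + 1), 0):
    (∇ × F)_x = ∂F_z/∂y - ∂F_y/∂z = -6x z,
    (∇ × F)_y = ∂F_x/∂z - ∂F_z/∂x = -6y z,
    (∇ × F)_z = ∂F_y/∂x - ∂F_x/∂y = 6z^2 + 6.

On z = 3, (curl F)_z = 60.

Convert to polar (x = r cos θ, y = r sin θ, dA = r dr dθ); the integrand becomes 60, so

    ∬_D (curl F)_z dA = ∫_0^{2π} ∫_0^{3} (60) · r dr dθ.

Inner (r from 0 to 3): 270.
Outer (θ from 0 to 2π): 540π.

Therefore ∮_C F · dr = 540π.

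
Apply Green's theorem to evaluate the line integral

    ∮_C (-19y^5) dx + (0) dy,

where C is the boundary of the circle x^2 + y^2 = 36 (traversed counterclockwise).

Green's theorem converts the closed line integral into a double integral over the enclosed region D:

    ∮_C P dx + Q dy = ∬_D (∂Q/∂x - ∂P/∂y) dA.

Here P = -19y^5, Q = 0, so

    ∂Q/∂x = 0,    ∂P/∂y = -95y^4,
    ∂Q/∂x - ∂P/∂y = 95y^4.

D is the region x^2 + y^2 ≤ 36. Evaluating the double integral:

In polar coordinates (x = r cos θ, y = r sin θ, dA = r dr dθ) the integrand becomes 95r^4sin(θ)^4, so

    ∬_D (95y^4) dA = ∫_0^{2π} ∫_0^{6} (95r^4sin(θ)^4) · r dr dθ.

Inner (r from 0 to 6): 738720sin(θ)^4.
Outer (θ from 0 to 2π): 554040π.

Therefore ∮_C P dx + Q dy = 554040π.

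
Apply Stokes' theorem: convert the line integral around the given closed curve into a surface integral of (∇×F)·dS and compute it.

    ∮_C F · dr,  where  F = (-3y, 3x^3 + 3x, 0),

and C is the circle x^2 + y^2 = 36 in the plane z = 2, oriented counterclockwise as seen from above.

Let S be the flat disk x^2 + y^2 ≤ 36 in the plane z = 2, with upward unit normal n̂ = ẑ. By Stokes' theorem,

    ∮_C F · dr = ∬_S (∇ × F) · n̂ dS = ∬_D (curl F)_z dA,

where D is the disk x^2 + y^2 ≤ 36.

Compute the curl of F = (-3y, 3x^3 + 3x, 0):
    (∇ × F)_x = ∂F_z/∂y - ∂F_y/∂z = 0,
    (∇ × F)_y = ∂F_x/∂z - ∂F_z/∂x = 0,
    (∇ × F)_z = ∂F_y/∂x - ∂F_x/∂y = 9x^2 + 6.

On z = 2, (curl F)_z = 9x^2 + 6.

Convert to polar (x = r cos θ, y = r sin θ, dA = r dr dθ); the integrand becomes 9r^2cos(θ)^2 + 6, so

    ∬_D (curl F)_z dA = ∫_0^{2π} ∫_0^{6} (9r^2cos(θ)^2 + 6) · r dr dθ.

Inner (r from 0 to 6): 2916cos(θ)^2 + 108.
Outer (θ from 0 to 2π): 3132π.

Therefore ∮_C F · dr = 3132π.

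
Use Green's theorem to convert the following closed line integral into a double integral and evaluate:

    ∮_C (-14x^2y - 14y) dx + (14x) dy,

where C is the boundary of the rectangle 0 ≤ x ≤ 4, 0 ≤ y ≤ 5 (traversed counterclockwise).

Green's theorem converts the closed line integral into a double integral over the enclosed region D:

    ∮_C P dx + Q dy = ∬_D (∂Q/∂x - ∂P/∂y) dA.

Here P = -14x^2y - 14y, Q = 14x, so

    ∂Q/∂x = 14,    ∂P/∂y = -14x^2 - 14,
    ∂Q/∂x - ∂P/∂y = 14x^2 + 28.

D is the region 0 ≤ x ≤ 4, 0 ≤ y ≤ 5. Evaluating the double integral:

    ∬_D (14x^2 + 28) dA = ∫_0^{4} ∫_0^{5} (14x^2 + 28) dy dx.

Inner (y from 0 to 5): 70x^2 + 140.
Outer (x from 0 to 4): 6160/3.

Therefore ∮_C P dx + Q dy = 6160/3.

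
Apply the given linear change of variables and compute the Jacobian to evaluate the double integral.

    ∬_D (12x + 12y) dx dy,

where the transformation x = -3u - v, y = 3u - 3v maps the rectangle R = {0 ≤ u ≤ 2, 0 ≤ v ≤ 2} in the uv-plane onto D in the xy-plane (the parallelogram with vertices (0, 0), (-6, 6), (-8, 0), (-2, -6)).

Compute the Jacobian determinant of (x, y) with respect to (u, v):

    ∂(x,y)/∂(u,v) = | -3  -1 | = (-3)(-3) - (-1)(3) = 12.
                   | 3  -3 |

Its absolute value is |J| = 12 (the area scaling factor).

Substituting x = -3u - v, y = 3u - 3v into the integrand,

    12x + 12y → -48v,

so the integral becomes

    ∬_R (-48v) · |J| du dv = ∫_0^2 ∫_0^2 (-576v) dv du.

Inner (v): -1152.
Outer (u): -2304.

Therefore ∬_D (12x + 12y) dx dy = -2304.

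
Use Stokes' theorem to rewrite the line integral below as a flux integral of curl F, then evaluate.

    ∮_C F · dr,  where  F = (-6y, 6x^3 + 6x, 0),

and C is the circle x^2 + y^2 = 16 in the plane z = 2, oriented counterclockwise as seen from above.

Let S be the flat disk x^2 + y^2 ≤ 16 in the plane z = 2, with upward unit normal n̂ = ẑ. By Stokes' theorem,

    ∮_C F · dr = ∬_S (∇ × F) · n̂ dS = ∬_D (curl F)_z dA,

where D is the disk x^2 + y^2 ≤ 16.

Compute the curl of F = (-6y, 6x^3 + 6x, 0):
    (∇ × F)_x = ∂F_z/∂y - ∂F_y/∂z = 0,
    (∇ × F)_y = ∂F_x/∂z - ∂F_z/∂x = 0,
    (∇ × F)_z = ∂F_y/∂x - ∂F_x/∂y = 18x^2 + 12.

On z = 2, (curl F)_z = 18x^2 + 12.

Convert to polar (x = r cos θ, y = r sin θ, dA = r dr dθ); the integrand becomes 18r^2cos(θ)^2 + 12, so

    ∬_D (curl F)_z dA = ∫_0^{2π} ∫_0^{4} (18r^2cos(θ)^2 + 12) · r dr dθ.

Inner (r from 0 to 4): 1152cos(θ)^2 + 96.
Outer (θ from 0 to 2π): 1344π.

Therefore ∮_C F · dr = 1344π.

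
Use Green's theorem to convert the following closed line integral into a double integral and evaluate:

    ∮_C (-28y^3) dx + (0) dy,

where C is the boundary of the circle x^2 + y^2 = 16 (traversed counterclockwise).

Green's theorem converts the closed line integral into a double integral over the enclosed region D:

    ∮_C P dx + Q dy = ∬_D (∂Q/∂x - ∂P/∂y) dA.

Here P = -28y^3, Q = 0, so

    ∂Q/∂x = 0,    ∂P/∂y = -84y^2,
    ∂Q/∂x - ∂P/∂y = 84y^2.

D is the region x^2 + y^2 ≤ 16. Evaluating the double integral:

In polar coordinates (x = r cos θ, y = r sin θ, dA = r dr dθ) the integrand becomes 84r^2sin(θ)^2, so

    ∬_D (84y^2) dA = ∫_0^{2π} ∫_0^{4} (84r^2sin(θ)^2) · r dr dθ.

Inner (r from 0 to 4): 5376sin(θ)^2.
Outer (θ from 0 to 2π): 5376π.

Therefore ∮_C P dx + Q dy = 5376π.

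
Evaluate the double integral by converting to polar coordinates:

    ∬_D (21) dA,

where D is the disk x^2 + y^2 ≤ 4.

The region D is 0 ≤ r ≤ 2, 0 ≤ θ ≤ 2π in polar coordinates, where x = r cos(θ), y = r sin(θ), and dA = r dr dθ.

Under the substitution, the integrand becomes 21, so

    ∬_D (21) dA = ∫_{0}^{2π} ∫_{0}^{2} (21) · r dr dθ.

Inner integral (in r): ∫_{0}^{2} (21) · r dr = 42.

Outer integral (in θ): ∫_{0}^{2π} (42) dθ = 84π.

Therefore ∬_D (21) dA = 84π.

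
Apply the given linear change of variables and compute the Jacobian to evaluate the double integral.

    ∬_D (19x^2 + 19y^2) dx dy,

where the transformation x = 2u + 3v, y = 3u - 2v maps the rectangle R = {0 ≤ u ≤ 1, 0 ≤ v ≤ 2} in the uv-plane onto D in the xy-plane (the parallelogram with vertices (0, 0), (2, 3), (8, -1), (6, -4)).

Compute the Jacobian determinant of (x, y) with respect to (u, v):

    ∂(x,y)/∂(u,v) = | 2  3 | = (2)(-2) - (3)(3) = -13.
                   | 3  -2 |

Its absolute value is |J| = 13 (the area scaling factor).

Substituting x = 2u + 3v, y = 3u - 2v into the integrand,

    19x^2 + 19y^2 → 247u^2 + 247v^2,

so the integral becomes

    ∬_R (247u^2 + 247v^2) · |J| du dv = ∫_0^1 ∫_0^2 (3211u^2 + 3211v^2) dv du.

Inner (v): 6422u^2 + 25688/3.
Outer (u): 32110/3.

Therefore ∬_D (19x^2 + 19y^2) dx dy = 32110/3.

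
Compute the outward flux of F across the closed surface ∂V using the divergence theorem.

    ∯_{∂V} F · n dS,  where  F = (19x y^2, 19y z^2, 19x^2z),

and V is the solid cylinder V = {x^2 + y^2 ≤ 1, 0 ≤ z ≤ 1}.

By the divergence theorem,

    ∯_{∂V} F · n dS = ∭_V (∇ · F) dV.

Compute the divergence:
    ∇ · F = ∂F_x/∂x + ∂F_y/∂y + ∂F_z/∂z = 19y^2 + 19z^2 + 19x^2 = 19x^2 + 19y^2 + 19z^2.

In cylindrical coordinates, x = r cos(θ), y = r sin(θ), z = z, dV = r dr dθ dz, with 0 ≤ r ≤ 1, 0 ≤ θ ≤ 2π, 0 ≤ z ≤ 1.

The integrand, after substitution and multiplying by the volume element, becomes (19r^2 + 19z^2) · r, so

    ∭_V (∇·F) dV = ∫_0^{2π} ∫_0^{1} ∫_0^{1} (19r^2 + 19z^2) · r dz dr dθ.

Inner (z from 0 to 1): 19r (r^2 + 1/3).
Middle (r from 0 to 1): 95/12.
Outer (θ from 0 to 2π): 95π/6.

Therefore ∯_{∂V} F · n dS = 95π/6.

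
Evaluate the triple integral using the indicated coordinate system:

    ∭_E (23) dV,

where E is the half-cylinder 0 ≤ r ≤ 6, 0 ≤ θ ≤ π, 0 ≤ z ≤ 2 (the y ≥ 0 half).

In cylindrical coordinates, x = r cos(θ), y = r sin(θ), z = z, and dV = r dr dθ dz.

The integrand becomes 23, so

    ∭_E (23) dV = ∫_{0}^{π} ∫_{0}^{6} ∫_{0}^{2} (23) · r dz dr dθ.

Inner (z): 46r.
Middle (r from 0 to 6): 828.
Outer (θ): 828π.

Therefore the triple integral equals 828π.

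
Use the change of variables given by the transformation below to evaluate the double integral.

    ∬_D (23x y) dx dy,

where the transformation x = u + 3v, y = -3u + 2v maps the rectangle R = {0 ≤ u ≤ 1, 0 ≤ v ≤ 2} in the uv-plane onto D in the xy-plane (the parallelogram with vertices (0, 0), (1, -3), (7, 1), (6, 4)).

Compute the Jacobian determinant of (x, y) with respect to (u, v):

    ∂(x,y)/∂(u,v) = | 1  3 | = (1)(2) - (3)(-3) = 11.
                   | -3  2 |

Its absolute value is |J| = 11 (the area scaling factor).

Substituting x = u + 3v, y = -3u + 2v into the integrand,

    23x y → -69u^2 - 161u v + 138v^2,

so the integral becomes

    ∬_R (-69u^2 - 161u v + 138v^2) · |J| du dv = ∫_0^1 ∫_0^2 (-759u^2 - 1771u v + 1518v^2) dv du.

Inner (v): -1518u^2 - 3542u + 4048.
Outer (u): 1771.

Therefore ∬_D (23x y) dx dy = 1771.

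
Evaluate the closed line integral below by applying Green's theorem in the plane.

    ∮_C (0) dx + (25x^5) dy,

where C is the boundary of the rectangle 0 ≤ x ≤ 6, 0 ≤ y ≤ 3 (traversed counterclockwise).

Green's theorem converts the closed line integral into a double integral over the enclosed region D:

    ∮_C P dx + Q dy = ∬_D (∂Q/∂x - ∂P/∂y) dA.

Here P = 0, Q = 25x^5, so

    ∂Q/∂x = 125x^4,    ∂P/∂y = 0,
    ∂Q/∂x - ∂P/∂y = 125x^4.

D is the region 0 ≤ x ≤ 6, 0 ≤ y ≤ 3. Evaluating the double integral:

    ∬_D (125x^4) dA = ∫_0^{6} ∫_0^{3} (125x^4) dy dx.

Inner (y from 0 to 3): 375x^4.
Outer (x from 0 to 6): 583200.

Therefore ∮_C P dx + Q dy = 583200.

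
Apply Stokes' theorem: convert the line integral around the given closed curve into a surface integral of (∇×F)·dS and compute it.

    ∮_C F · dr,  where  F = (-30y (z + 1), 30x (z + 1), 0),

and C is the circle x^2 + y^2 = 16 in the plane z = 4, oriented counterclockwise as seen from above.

Let S be the flat disk x^2 + y^2 ≤ 16 in the plane z = 4, with upward unit normal n̂ = ẑ. By Stokes' theorem,

    ∮_C F · dr = ∬_S (∇ × F) · n̂ dS = ∬_D (curl F)_z dA,

where D is the disk x^2 + y^2 ≤ 16.

Compute the curl of F = (-30y (z + 1), 30x (z + 1), 0):
    (∇ × F)_x = ∂F_z/∂y - ∂F_y/∂z = -30x,
    (∇ × F)_y = ∂F_x/∂z - ∂F_z/∂x = -30y,
    (∇ × F)_z = ∂F_y/∂x - ∂F_x/∂y = 60z + 60.

On z = 4, (curl F)_z = 300.

Convert to polar (x = r cos θ, y = r sin θ, dA = r dr dθ); the integrand becomes 300, so

    ∬_D (curl F)_z dA = ∫_0^{2π} ∫_0^{4} (300) · r dr dθ.

Inner (r from 0 to 4): 2400.
Outer (θ from 0 to 2π): 4800π.

Therefore ∮_C F · dr = 4800π.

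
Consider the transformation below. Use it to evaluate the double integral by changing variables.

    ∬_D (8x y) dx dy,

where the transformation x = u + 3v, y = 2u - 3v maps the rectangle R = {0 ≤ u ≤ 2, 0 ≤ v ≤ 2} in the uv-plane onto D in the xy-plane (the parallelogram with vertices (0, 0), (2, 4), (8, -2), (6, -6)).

Compute the Jacobian determinant of (x, y) with respect to (u, v):

    ∂(x,y)/∂(u,v) = | 1  3 | = (1)(-3) - (3)(2) = -9.
                   | 2  -3 |

Its absolute value is |J| = 9 (the area scaling factor).

Substituting x = u + 3v, y = 2u - 3v into the integrand,

    8x y → 16u^2 + 24u v - 72v^2,

so the integral becomes

    ∬_R (16u^2 + 24u v - 72v^2) · |J| du dv = ∫_0^2 ∫_0^2 (144u^2 + 216u v - 648v^2) dv du.

Inner (v): 288u^2 + 432u - 1728.
Outer (u): -1824.

Therefore ∬_D (8x y) dx dy = -1824.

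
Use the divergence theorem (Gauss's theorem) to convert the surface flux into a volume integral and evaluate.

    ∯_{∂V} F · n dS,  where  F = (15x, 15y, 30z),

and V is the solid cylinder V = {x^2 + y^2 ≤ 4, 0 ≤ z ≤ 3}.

By the divergence theorem,

    ∯_{∂V} F · n dS = ∭_V (∇ · F) dV.

Compute the divergence:
    ∇ · F = ∂F_x/∂x + ∂F_y/∂y + ∂F_z/∂z = 15 + 15 + 30 = 60.

In cylindrical coordinates, x = r cos(θ), y = r sin(θ), z = z, dV = r dr dθ dz, with 0 ≤ r ≤ 2, 0 ≤ θ ≤ 2π, 0 ≤ z ≤ 3.

The integrand, after substitution and multiplying by the volume element, becomes (60) · r, so

    ∭_V (∇·F) dV = ∫_0^{2π} ∫_0^{2} ∫_0^{3} (60) · r dz dr dθ.

Inner (z from 0 to 3): 180r.
Middle (r from 0 to 2): 360.
Outer (θ from 0 to 2π): 720π.

Therefore ∯_{∂V} F · n dS = 720π.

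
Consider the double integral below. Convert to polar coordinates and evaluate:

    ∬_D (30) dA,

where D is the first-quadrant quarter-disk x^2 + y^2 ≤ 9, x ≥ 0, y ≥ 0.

The region D is 0 ≤ r ≤ 3, 0 ≤ θ ≤ π/2 in polar coordinates, where x = r cos(θ), y = r sin(θ), and dA = r dr dθ.

Under the substitution, the integrand becomes 30, so

    ∬_D (30) dA = ∫_{0}^{π/2} ∫_{0}^{3} (30) · r dr dθ.

Inner integral (in r): ∫_{0}^{3} (30) · r dr = 135.

Outer integral (in θ): ∫_{0}^{π/2} (135) dθ = 135π/2.

Therefore ∬_D (30) dA = 135π/2.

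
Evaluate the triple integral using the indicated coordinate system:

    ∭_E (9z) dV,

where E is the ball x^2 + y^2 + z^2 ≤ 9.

In spherical coordinates, x = ρ sin(φ) cos(θ), y = ρ sin(φ) sin(θ), z = ρ cos(φ), and dV = ρ^2 sin(φ) dρ dφ dθ.

The integrand becomes 9ρ cos(φ), so

    ∭_E (9z) dV = ∫_{0}^{2π} ∫_{0}^{π} ∫_{0}^{3} (9ρ cos(φ)) · ρ^2 sin(φ) dρ dφ dθ.

Inner (ρ): 729sin(2φ)/8.
Middle (φ): 0.
Outer (θ): 0.

Therefore the triple integral equals 0.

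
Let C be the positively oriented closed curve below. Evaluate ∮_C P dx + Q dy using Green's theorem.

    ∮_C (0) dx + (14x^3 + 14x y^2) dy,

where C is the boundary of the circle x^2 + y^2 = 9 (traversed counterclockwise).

Green's theorem converts the closed line integral into a double integral over the enclosed region D:

    ∮_C P dx + Q dy = ∬_D (∂Q/∂x - ∂P/∂y) dA.

Here P = 0, Q = 14x^3 + 14x y^2, so

    ∂Q/∂x = 42x^2 + 14y^2,    ∂P/∂y = 0,
    ∂Q/∂x - ∂P/∂y = 42x^2 + 14y^2.

D is the region x^2 + y^2 ≤ 9. Evaluating the double integral:

In polar coordinates (x = r cos θ, y = r sin θ, dA = r dr dθ) the integrand becomes 14r^2(cos(2θ) + 2), so

    ∬_D (42x^2 + 14y^2) dA = ∫_0^{2π} ∫_0^{3} (14r^2(cos(2θ) + 2)) · r dr dθ.

Inner (r from 0 to 3): 1701/2 - 567sin(θ)^2.
Outer (θ from 0 to 2π): 1134π.

Therefore ∮_C P dx + Q dy = 1134π.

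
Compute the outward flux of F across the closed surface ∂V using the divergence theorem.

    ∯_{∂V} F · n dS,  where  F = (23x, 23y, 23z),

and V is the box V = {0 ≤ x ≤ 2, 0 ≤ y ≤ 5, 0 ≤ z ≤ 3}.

By the divergence theorem,

    ∯_{∂V} F · n dS = ∭_V (∇ · F) dV.

Compute the divergence:
    ∇ · F = ∂F_x/∂x + ∂F_y/∂y + ∂F_z/∂z = 23 + 23 + 23 = 69.

V is a rectangular box, so dV = dx dy dz with 0 ≤ x ≤ 2, 0 ≤ y ≤ 5, 0 ≤ z ≤ 3.

Integrate (69) over V as an iterated integral:

    ∭_V (∇·F) dV = ∫_0^{2} ∫_0^{5} ∫_0^{3} (69) dz dy dx.

Inner (z from 0 to 3): 207.
Middle (y from 0 to 5): 1035.
Outer (x from 0 to 2): 2070.

Therefore ∯_{∂V} F · n dS = 2070.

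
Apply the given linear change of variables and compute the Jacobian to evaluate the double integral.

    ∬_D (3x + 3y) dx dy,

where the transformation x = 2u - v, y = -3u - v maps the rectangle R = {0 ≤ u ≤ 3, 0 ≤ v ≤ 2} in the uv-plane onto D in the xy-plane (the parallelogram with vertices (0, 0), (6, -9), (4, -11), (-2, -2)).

Compute the Jacobian determinant of (x, y) with respect to (u, v):

    ∂(x,y)/∂(u,v) = | 2  -1 | = (2)(-1) - (-1)(-3) = -5.
                   | -3  -1 |

Its absolute value is |J| = 5 (the area scaling factor).

Substituting x = 2u - v, y = -3u - v into the integrand,

    3x + 3y → -3u - 6v,

so the integral becomes

    ∬_R (-3u - 6v) · |J| du dv = ∫_0^3 ∫_0^2 (-15u - 30v) dv du.

Inner (v): -30u - 60.
Outer (u): -315.

Therefore ∬_D (3x + 3y) dx dy = -315.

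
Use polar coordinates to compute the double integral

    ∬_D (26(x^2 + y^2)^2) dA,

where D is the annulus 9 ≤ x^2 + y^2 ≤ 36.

The region D is 3 ≤ r ≤ 6, 0 ≤ θ ≤ 2π in polar coordinates, where x = r cos(θ), y = r sin(θ), and dA = r dr dθ.

Under the substitution, the integrand becomes 26r^4, so

    ∬_D (26(x^2 + y^2)^2) dA = ∫_{0}^{2π} ∫_{3}^{6} (26r^4) · r dr dθ.

Inner integral (in r): ∫_{3}^{6} (26r^4) · r dr = 199017.

Outer integral (in θ): ∫_{0}^{2π} (199017) dθ = 398034π.

Therefore ∬_D (26(x^2 + y^2)^2) dA = 398034π.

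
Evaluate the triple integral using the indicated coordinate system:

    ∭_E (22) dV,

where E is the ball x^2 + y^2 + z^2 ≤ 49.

In spherical coordinates, x = ρ sin(φ) cos(θ), y = ρ sin(φ) sin(θ), z = ρ cos(φ), and dV = ρ^2 sin(φ) dρ dφ dθ.

The integrand becomes 22, so

    ∭_E (22) dV = ∫_{0}^{2π} ∫_{0}^{π} ∫_{0}^{7} (22) · ρ^2 sin(φ) dρ dφ dθ.

Inner (ρ): 7546sin(φ)/3.
Middle (φ): 15092/3.
Outer (θ): 30184π/3.

Therefore the triple integral equals 30184π/3.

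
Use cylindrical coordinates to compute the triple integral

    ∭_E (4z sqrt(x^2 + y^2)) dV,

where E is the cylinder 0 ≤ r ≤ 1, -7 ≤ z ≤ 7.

In cylindrical coordinates, x = r cos(θ), y = r sin(θ), z = z, and dV = r dr dθ dz.

The integrand becomes 4r z, so

    ∭_E (4z sqrt(x^2 + y^2)) dV = ∫_{0}^{2π} ∫_{0}^{1} ∫_{-7}^{7} (4r z) · r dz dr dθ.

Inner (z): 0.
Middle (r from 0 to 1): 0.
Outer (θ): 0.

Therefore the triple integral equals 0.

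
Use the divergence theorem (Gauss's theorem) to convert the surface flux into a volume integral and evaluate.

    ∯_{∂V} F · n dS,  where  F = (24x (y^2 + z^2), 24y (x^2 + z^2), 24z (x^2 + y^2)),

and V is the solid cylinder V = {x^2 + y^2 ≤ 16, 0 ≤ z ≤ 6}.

By the divergence theorem,

    ∯_{∂V} F · n dS = ∭_V (∇ · F) dV.

Compute the divergence:
    ∇ · F = ∂F_x/∂x + ∂F_y/∂y + ∂F_z/∂z = 24y^2 + 24z^2 + 24x^2 + 24z^2 + 24x^2 + 24y^2 = 48x^2 + 48y^2 + 48z^2.

In cylindrical coordinates, x = r cos(θ), y = r sin(θ), z = z, dV = r dr dθ dz, with 0 ≤ r ≤ 4, 0 ≤ θ ≤ 2π, 0 ≤ z ≤ 6.

The integrand, after substitution and multiplying by the volume element, becomes (48r^2 + 48z^2) · r, so

    ∭_V (∇·F) dV = ∫_0^{2π} ∫_0^{4} ∫_0^{6} (48r^2 + 48z^2) · r dz dr dθ.

Inner (z from 0 to 6): 288r (r^2 + 12).
Middle (r from 0 to 4): 46080.
Outer (θ from 0 to 2π): 92160π.

Therefore ∯_{∂V} F · n dS = 92160π.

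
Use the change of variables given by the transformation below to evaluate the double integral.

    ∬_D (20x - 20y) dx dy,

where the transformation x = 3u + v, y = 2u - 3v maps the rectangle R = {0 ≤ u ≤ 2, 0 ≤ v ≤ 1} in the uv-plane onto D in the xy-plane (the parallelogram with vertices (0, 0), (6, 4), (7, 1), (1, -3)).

Compute the Jacobian determinant of (x, y) with respect to (u, v):

    ∂(x,y)/∂(u,v) = | 3  1 | = (3)(-3) - (1)(2) = -11.
                   | 2  -3 |

Its absolute value is |J| = 11 (the area scaling factor).

Substituting x = 3u + v, y = 2u - 3v into the integrand,

    20x - 20y → 20u + 80v,

so the integral becomes

    ∬_R (20u + 80v) · |J| du dv = ∫_0^2 ∫_0^1 (220u + 880v) dv du.

Inner (v): 220u + 440.
Outer (u): 1320.

Therefore ∬_D (20x - 20y) dx dy = 1320.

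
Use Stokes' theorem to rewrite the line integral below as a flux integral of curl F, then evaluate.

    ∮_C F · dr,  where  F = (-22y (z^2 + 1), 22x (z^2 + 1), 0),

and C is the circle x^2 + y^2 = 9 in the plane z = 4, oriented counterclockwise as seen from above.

Let S be the flat disk x^2 + y^2 ≤ 9 in the plane z = 4, with upward unit normal n̂ = ẑ. By Stokes' theorem,

    ∮_C F · dr = ∬_S (∇ × F) · n̂ dS = ∬_D (curl F)_z dA,

where D is the disk x^2 + y^2 ≤ 9.

Compute the curl of F = (-22y (z^2 + 1), 22x (z^2 + 1), 0):
    (∇ × F)_x = ∂F_z/∂y - ∂F_y/∂z = -44x z,
    (∇ × F)_y = ∂F_x/∂z - ∂F_z/∂x = -44y z,
    (∇ × F)_z = ∂F_y/∂x - ∂F_x/∂y = 44z^2 + 44.

On z = 4, (curl F)_z = 748.

Convert to polar (x = r cos θ, y = r sin θ, dA = r dr dθ); the integrand becomes 748, so

    ∬_D (curl F)_z dA = ∫_0^{2π} ∫_0^{3} (748) · r dr dθ.

Inner (r from 0 to 3): 3366.
Outer (θ from 0 to 2π): 6732π.

Therefore ∮_C F · dr = 6732π.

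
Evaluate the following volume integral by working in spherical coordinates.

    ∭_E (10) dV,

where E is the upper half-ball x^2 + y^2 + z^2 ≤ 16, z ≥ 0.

In spherical coordinates, x = ρ sin(φ) cos(θ), y = ρ sin(φ) sin(θ), z = ρ cos(φ), and dV = ρ^2 sin(φ) dρ dφ dθ.

The integrand becomes 10, so

    ∭_E (10) dV = ∫_{0}^{2π} ∫_{0}^{π/2} ∫_{0}^{4} (10) · ρ^2 sin(φ) dρ dφ dθ.

Inner (ρ): 640sin(φ)/3.
Middle (φ): 640/3.
Outer (θ): 1280π/3.

Therefore the triple integral equals 1280π/3.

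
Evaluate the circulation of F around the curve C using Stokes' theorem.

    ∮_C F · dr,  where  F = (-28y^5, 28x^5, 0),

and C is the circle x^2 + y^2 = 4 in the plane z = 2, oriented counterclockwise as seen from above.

Let S be the flat disk x^2 + y^2 ≤ 4 in the plane z = 2, with upward unit normal n̂ = ẑ. By Stokes' theorem,

    ∮_C F · dr = ∬_S (∇ × F) · n̂ dS = ∬_D (curl F)_z dA,

where D is the disk x^2 + y^2 ≤ 4.

Compute the curl of F = (-28y^5, 28x^5, 0):
    (∇ × F)_x = ∂F_z/∂y - ∂F_y/∂z = 0,
    (∇ × F)_y = ∂F_x/∂z - ∂F_z/∂x = 0,
    (∇ × F)_z = ∂F_y/∂x - ∂F_x/∂y = 140x^4 + 140y^4.

On z = 2, (curl F)_z = 140x^4 + 140y^4.

Convert to polar (x = r cos θ, y = r sin θ, dA = r dr dθ); the integrand becomes 140r^4(sin(θ)^4 + cos(θ)^4), so

    ∬_D (curl F)_z dA = ∫_0^{2π} ∫_0^{2} (140r^4(sin(θ)^4 + cos(θ)^4)) · r dr dθ.

Inner (r from 0 to 2): 4480sin(θ)^4/3 + 4480cos(θ)^4/3.
Outer (θ from 0 to 2π): 2240π.

Therefore ∮_C F · dr = 2240π.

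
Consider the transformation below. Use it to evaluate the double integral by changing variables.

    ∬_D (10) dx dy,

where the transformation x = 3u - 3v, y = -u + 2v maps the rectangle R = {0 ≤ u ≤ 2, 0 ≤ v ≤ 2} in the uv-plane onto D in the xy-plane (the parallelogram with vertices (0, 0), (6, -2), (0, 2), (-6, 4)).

Compute the Jacobian determinant of (x, y) with respect to (u, v):

    ∂(x,y)/∂(u,v) = | 3  -3 | = (3)(2) - (-3)(-1) = 3.
                   | -1  2 |

Its absolute value is |J| = 3 (the area scaling factor).

Substituting x = 3u - 3v, y = -u + 2v into the integrand,

    10 → 10,

so the integral becomes

    ∬_R (10) · |J| du dv = ∫_0^2 ∫_0^2 (30) dv du.

Inner (v): 60.
Outer (u): 120.

Therefore ∬_D (10) dx dy = 120.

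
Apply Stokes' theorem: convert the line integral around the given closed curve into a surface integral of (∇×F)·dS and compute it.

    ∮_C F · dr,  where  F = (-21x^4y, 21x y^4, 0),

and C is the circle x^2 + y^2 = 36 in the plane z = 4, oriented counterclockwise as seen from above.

Let S be the flat disk x^2 + y^2 ≤ 36 in the plane z = 4, with upward unit normal n̂ = ẑ. By Stokes' theorem,

    ∮_C F · dr = ∬_S (∇ × F) · n̂ dS = ∬_D (curl F)_z dA,

where D is the disk x^2 + y^2 ≤ 36.

Compute the curl of F = (-21x^4y, 21x y^4, 0):
    (∇ × F)_x = ∂F_z/∂y - ∂F_y/∂z = 0,
    (∇ × F)_y = ∂F_x/∂z - ∂F_z/∂x = 0,
    (∇ × F)_z = ∂F_y/∂x - ∂F_x/∂y = 21x^4 + 21y^4.

On z = 4, (curl F)_z = 21x^4 + 21y^4.

Convert to polar (x = r cos θ, y = r sin θ, dA = r dr dθ); the integrand becomes 21r^4(sin(θ)^4 + cos(θ)^4), so

    ∬_D (curl F)_z dA = ∫_0^{2π} ∫_0^{6} (21r^4(sin(θ)^4 + cos(θ)^4)) · r dr dθ.

Inner (r from 0 to 6): 163296sin(θ)^4 + 163296cos(θ)^4.
Outer (θ from 0 to 2π): 244944π.

Therefore ∮_C F · dr = 244944π.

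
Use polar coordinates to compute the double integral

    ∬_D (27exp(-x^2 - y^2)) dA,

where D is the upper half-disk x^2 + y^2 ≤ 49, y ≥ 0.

The region D is 0 ≤ r ≤ 7, 0 ≤ θ ≤ π in polar coordinates, where x = r cos(θ), y = r sin(θ), and dA = r dr dθ.

Under the substitution, the integrand becomes 27exp(-r^2), so

    ∬_D (27exp(-x^2 - y^2)) dA = ∫_{0}^{π} ∫_{0}^{7} (27exp(-r^2)) · r dr dθ.

Inner integral (in r): ∫_{0}^{7} (27exp(-r^2)) · r dr = 27/2 - 27exp(-49)/2.

Outer integral (in θ): ∫_{0}^{π} (27/2 - 27exp(-49)/2) dθ = -27π (1 - exp(49))exp(-49)/2.

Therefore ∬_D (27exp(-x^2 - y^2)) dA = -27π (1 - exp(49))exp(-49)/2.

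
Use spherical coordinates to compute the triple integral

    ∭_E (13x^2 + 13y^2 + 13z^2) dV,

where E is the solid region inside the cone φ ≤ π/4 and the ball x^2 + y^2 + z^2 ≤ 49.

In spherical coordinates, x = ρ sin(φ) cos(θ), y = ρ sin(φ) sin(θ), z = ρ cos(φ), and dV = ρ^2 sin(φ) dρ dφ dθ.

The integrand becomes 13ρ^2, so

    ∭_E (13x^2 + 13y^2 + 13z^2) dV = ∫_{0}^{2π} ∫_{0}^{π/4} ∫_{0}^{7} (13ρ^2) · ρ^2 sin(φ) dρ dφ dθ.

Inner (ρ): 218491sin(φ)/5.
Middle (φ): 218491/5 - 218491sqrt(2)/10.
Outer (θ): 218491π (2 - sqrt(2))/5.

Therefore the triple integral equals 218491π (2 - sqrt(2))/5.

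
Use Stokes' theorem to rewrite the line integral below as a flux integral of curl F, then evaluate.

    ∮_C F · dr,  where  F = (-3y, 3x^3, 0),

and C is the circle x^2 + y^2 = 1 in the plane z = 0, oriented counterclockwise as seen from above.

Let S be the flat disk x^2 + y^2 ≤ 1 in the plane z = 0, with upward unit normal n̂ = ẑ. By Stokes' theorem,

    ∮_C F · dr = ∬_S (∇ × F) · n̂ dS = ∬_D (curl F)_z dA,

where D is the disk x^2 + y^2 ≤ 1.

Compute the curl of F = (-3y, 3x^3, 0):
    (∇ × F)_x = ∂F_z/∂y - ∂F_y/∂z = 0,
    (∇ × F)_y = ∂F_x/∂z - ∂F_z/∂x = 0,
    (∇ × F)_z = ∂F_y/∂x - ∂F_x/∂y = 9x^2 + 3.

On z = 0, (curl F)_z = 9x^2 + 3.

Convert to polar (x = r cos θ, y = r sin θ, dA = r dr dθ); the integrand becomes 9r^2cos(θ)^2 + 3, so

    ∬_D (curl F)_z dA = ∫_0^{2π} ∫_0^{1} (9r^2cos(θ)^2 + 3) · r dr dθ.

Inner (r from 0 to 1): 9cos(θ)^2/4 + 3/2.
Outer (θ from 0 to 2π): 21π/4.

Therefore ∮_C F · dr = 21π/4.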